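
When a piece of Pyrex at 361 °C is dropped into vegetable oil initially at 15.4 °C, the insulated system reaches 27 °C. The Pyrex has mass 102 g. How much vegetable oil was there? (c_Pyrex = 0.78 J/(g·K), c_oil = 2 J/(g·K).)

m ≈ 1150 g

Taking heat into each body as positive, Σ m c ΔT = 0:
102×0.78×(27 − 361) + m×2×(27 − 15.4) = 0
23.2 m = 26573
m = 26573/23.2 ≈ 1145 g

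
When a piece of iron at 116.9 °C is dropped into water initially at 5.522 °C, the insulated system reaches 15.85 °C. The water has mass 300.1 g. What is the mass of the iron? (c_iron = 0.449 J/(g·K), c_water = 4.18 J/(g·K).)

m ≈ 286 g

Net heat exchanged in the isolated system is zero:
m·0.449·(15.85 − 116.9) + 300.1·4.18·(15.85 − 5.522) = 0
-45.37 m = -12956
m = -12956/-45.37 ≈ 285.5 g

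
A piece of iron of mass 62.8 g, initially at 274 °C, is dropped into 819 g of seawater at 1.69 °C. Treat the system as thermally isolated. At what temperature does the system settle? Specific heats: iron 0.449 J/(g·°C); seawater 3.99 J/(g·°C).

Heat lost by the iron equals heat gained by the seawater:
62.8·0.449·(274 − T) = 819·3.99·(T − 1.69)
28.2(274 − T) = 3267.8(T − 1.69)
3296 T = 13249  ⇒  T ≈ 4.02 °C

T_f ≈ 4.0 °C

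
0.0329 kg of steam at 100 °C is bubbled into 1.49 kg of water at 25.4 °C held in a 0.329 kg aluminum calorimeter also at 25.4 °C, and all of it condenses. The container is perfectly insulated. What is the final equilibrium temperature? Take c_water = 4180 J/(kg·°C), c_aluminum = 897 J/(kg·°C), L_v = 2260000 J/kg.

Energy balance with sensible and latent terms:
steam→water at 100 °C releases m L_v = 0.0329×2260000 = 74354; condensed water 100 °C→T: 137.52(T − 100); original water: 6228.2(T − 25.4); aluminum cup: 0.329×897×(T − 25.4) = 295.11(T − 25.4)
6660.8 T = 74354 + 13752 + 165692 = 253798
T ≈ 38.10 °C — below 100 °C, confirming all the steam condensed.

T_f ≈ 38.1 °C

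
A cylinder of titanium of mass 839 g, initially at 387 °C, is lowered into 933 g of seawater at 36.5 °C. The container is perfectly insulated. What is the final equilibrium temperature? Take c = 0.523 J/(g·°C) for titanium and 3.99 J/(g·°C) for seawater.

T_f ≈ 73.5 °C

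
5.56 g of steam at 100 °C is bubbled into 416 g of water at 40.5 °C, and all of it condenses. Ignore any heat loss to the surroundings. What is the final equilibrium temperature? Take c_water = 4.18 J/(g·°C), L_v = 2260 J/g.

Let T be the final temperature. ΣQ_i = 0:
condense steam: −5.56·2260 = −12566
  condensate cools 100→T: 5.56·4.18·(T − 100) = 23.24(T − 100)
  water warms: 416·4.18·(T − 40.5) = 1738.9(T − 40.5)
1762.1 T = 12566 + 2324.1 + 70425 = 85314
T ≈ 48.42 °C, under the boiling point, so the assumption holds.

T_f ≈ 48.4 °C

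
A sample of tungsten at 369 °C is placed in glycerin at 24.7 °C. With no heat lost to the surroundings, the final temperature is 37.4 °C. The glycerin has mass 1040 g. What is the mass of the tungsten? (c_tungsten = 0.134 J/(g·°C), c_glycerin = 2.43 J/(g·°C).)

Heat lost by the tungsten = heat gained by the glycerin:
m·0.134·(369 − 37.4) = 1040·2.43·(37.4 − 24.7)
44.43 m = 32095  ⇒  m ≈ 722.3 g

m ≈ 722 g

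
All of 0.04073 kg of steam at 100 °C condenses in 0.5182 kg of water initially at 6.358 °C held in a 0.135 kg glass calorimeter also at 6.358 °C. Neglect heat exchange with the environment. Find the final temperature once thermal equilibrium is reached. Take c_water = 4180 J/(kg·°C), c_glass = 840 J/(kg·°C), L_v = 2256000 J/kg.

T_f ≈ 50.4 °C

Net heat exchanged in the isolated system is zero:
latent heat released on condensation: 0.04073×2256000 = 91887; condensed water 100 °C→T: 170.25(T − 100); original water: 2166.1(T − 6.358); glass cup: 0.135×840×(T − 6.358) = 113.4(T − 6.358)
2449.7 T = 91887 + 17025 + 14493 = 123405
T ≈ 50.37 °C, under the boiling point, so the assumption holds.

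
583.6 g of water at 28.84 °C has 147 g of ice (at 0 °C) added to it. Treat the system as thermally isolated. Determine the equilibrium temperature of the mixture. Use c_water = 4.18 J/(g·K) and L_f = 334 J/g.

T_f ≈ 7.0 °C

Setting the total heat transfer to zero:
latent heat to melt: 147×334 = 49098
  warm the meltwater: 614.46 T
  water cools: 583.6×4.18×(T − 28.84) = 2439.4(T − 28.84)
3053.9 T = 70354 − 49098 = 21256
T ≈ 6.96 °C (positive, so assuming full melt was valid).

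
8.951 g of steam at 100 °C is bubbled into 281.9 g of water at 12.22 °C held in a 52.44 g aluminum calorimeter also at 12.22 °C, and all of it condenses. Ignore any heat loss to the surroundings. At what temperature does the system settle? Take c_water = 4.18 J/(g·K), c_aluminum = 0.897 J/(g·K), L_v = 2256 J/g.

Net heat exchanged in the isolated system is zero:
condense steam: −8.951×2256 = −20193
  condensate cools 100→T: 8.951×4.18×(T − 100) = 37.42(T − 100)
  water warms: 281.9×4.18×(T − 12.22) = 1178.3(T − 12.22)
  cup: 47.04(T − 12.22)
1262.8 T = 20193 + 3741.5 + 14974 = 38909
T ≈ 30.81 °C, under the boiling point, so the assumption holds.

T_f ≈ 30.8 °C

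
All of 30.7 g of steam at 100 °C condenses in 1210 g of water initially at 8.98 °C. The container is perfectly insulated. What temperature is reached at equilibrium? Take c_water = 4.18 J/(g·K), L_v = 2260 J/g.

Energy conservation, ΣQ = 0:
latent heat released on condensation: 30.7×2260 = 69382; condensate cools 100→T: 30.7×4.18×(T − 100) = 128.33(T − 100); original water: 5057.8(T − 8.98)
5186.1 T = 69382 + 12833 + 45419 = 127634
T ≈ 24.61 °C (< 100 °C, so full condensation is consistent).

T_f ≈ 24.6 °C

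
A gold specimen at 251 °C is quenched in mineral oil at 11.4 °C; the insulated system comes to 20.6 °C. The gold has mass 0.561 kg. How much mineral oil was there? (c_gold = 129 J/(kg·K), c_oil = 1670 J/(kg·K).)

|Q_gold| = |Q_oil|:
0.561×129×(251 − 20.6) = m×1670×(20.6 − 11.4)
15364 m = 16674  ⇒  m ≈ 1.085 kg

m ≈ 1.09 kg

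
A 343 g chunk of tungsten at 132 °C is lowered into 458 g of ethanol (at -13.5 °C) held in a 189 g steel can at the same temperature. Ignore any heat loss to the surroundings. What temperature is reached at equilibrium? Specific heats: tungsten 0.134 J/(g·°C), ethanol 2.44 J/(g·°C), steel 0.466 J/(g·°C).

T_f = Σ m_i c_i T_i / Σ m_i c_i:
T_f = (45.96*132 + 1117.5*(-13.5) + 88.07*(-13.5)) / (45.96 + 1117.5 + 88.07)
    = -10209 / 1251.6 ≈ -8.16 °C

T_f ≈ -8.2 °C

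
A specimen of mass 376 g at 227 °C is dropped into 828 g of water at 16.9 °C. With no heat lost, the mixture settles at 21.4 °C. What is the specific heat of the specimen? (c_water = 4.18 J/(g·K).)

Heat lost by the specimen = heat gained by the water:
376×c×(227 − 21.4) = 828×4.18×(21.4 − 16.9)
77306 c = 15575  ⇒  c ≈ 0.2015 J/(g·K)

c ≈ 0.201 J/(g·K)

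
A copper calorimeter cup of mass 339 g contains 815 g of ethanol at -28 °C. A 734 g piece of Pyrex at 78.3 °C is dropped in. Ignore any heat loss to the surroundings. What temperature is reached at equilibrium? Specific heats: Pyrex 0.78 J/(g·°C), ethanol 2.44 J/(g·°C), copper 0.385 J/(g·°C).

T_f ≈ -5.4 °C

Energy conservation, ΣQ = 0:
734·0.78·(T − 78.3) + 815·2.44·(T − (-28)) + 339·0.385·(T − (-28)) = 0
572.52(T − 78.3) + 1988.6(T − (-28)) + 130.52(T − (-28)) = 0
2691.6 T = -14507
T = -14507 / 2691.6 = -5.39 °C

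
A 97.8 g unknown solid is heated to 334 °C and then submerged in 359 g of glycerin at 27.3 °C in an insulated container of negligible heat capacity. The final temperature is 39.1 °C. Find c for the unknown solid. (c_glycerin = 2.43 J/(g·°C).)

c ≈ 0.357 J/(g·°C)

Heat gained plus heat lost sum to zero:
97.8·c·(39.1 − 334) + 359·2.43·(39.1 − 27.3) = 0
-28841 c = -10294
c = -10294/-28841 ≈ 0.3569 J/(g·°C)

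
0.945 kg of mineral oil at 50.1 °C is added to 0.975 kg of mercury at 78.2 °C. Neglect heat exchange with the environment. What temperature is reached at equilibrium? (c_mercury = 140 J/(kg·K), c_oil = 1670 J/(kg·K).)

T_f ≈ 52.3 °C

Setting the total heat transfer to zero:
0.975·140·(T − 78.2) + 0.945·1670·(T − 50.1) = 0
136.5(T − 78.2) + 1578.1(T − 50.1) = 0
1714.6 T = 89740
T ≈ 52.34 °C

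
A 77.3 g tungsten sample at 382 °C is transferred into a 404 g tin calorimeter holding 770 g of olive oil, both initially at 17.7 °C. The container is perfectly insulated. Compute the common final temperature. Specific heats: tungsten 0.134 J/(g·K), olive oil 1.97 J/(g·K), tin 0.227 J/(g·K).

T_f ≈ 20.0 °C

With ΣQ=0 the equilibrium temperature is the m·c-weighted mean:
T_f = (10.36*382 + 1516.9*17.7 + 91.71*17.7) / (10.36 + 1516.9 + 91.71)
    = 32429 / 1619 ≈ 20.03 °C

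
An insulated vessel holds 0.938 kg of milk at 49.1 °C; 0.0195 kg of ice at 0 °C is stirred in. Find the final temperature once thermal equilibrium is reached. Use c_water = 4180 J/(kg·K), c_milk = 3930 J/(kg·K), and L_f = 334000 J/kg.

T_f ≈ 46.3 °C

Conservation of energy gives ΣQ = 0:
melt ice: 0.0195×334000 = 6513
  meltwater 0→T: 0.0195×4180×T = 81.51 T
  milk cools: 0.938×3930×(T − 49.1) = 3686.3(T − 49.1)
3767.8 T = 180999 − 6513 = 174486
T ≈ 46.31 °C (positive, so assuming full melt was valid).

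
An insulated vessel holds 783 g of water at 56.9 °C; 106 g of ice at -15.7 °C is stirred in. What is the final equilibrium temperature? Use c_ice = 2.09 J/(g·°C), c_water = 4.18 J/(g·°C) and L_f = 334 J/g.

Net heat exchanged in the isolated system is zero:
ice -15.7→0 °C: 106×2.09×15.7 = 3478.2
  latent heat to melt: 106×334 = 35404
  meltwater 0→T: 106×4.18×T = 443.08 T
  water cools: 783×4.18×(T − 56.9) = 3272.9(T − 56.9)
3716 T = 186230 − 38882 = 147348
T ≈ 39.65 °C — above 0 °C, consistent with complete melting.

T_f ≈ 39.7 °C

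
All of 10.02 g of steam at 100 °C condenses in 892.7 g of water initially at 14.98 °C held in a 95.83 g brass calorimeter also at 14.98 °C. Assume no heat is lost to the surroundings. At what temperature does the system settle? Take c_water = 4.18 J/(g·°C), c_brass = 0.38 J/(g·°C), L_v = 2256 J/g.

T_f ≈ 21.8 °C

Setting the total heat transfer to zero:
steam→water at 100 °C releases m L_v = 10.02×2256 = 22605; condensed water 100 °C→T: 41.88(T − 100); original water: 3731.5(T − 14.98); brass cup: 95.83×0.38×(T − 14.98) = 36.42(T − 14.98)
3809.8 T = 22605 + 4188.4 + 56443 = 83237
T ≈ 21.85 °C (< 100 °C, so full condensation is consistent).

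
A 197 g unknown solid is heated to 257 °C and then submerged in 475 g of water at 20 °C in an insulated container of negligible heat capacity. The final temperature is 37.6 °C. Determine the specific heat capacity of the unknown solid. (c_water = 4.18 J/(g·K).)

Heat lost by the unknown solid = heat gained by the water:
197·c·(257 − 37.6) = 475·4.18·(37.6 − 20)
43222 c = 34945  ⇒  c ≈ 0.8085 J/(g·K)

c ≈ 0.808 J/(g·K)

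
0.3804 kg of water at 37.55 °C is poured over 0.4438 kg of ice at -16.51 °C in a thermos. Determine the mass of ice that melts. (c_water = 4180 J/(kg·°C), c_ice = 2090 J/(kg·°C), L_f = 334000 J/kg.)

m_melted ≈ 0.133 kg

Cooling the water to 0 °C releases 0.3804·4180·37.55 = 59707 J.
Of that, 0.4438·2090·16.51 = 15314 J goes to bring the ice to 0 °C, leaving 44393 J.
To melt every bit of ice: 0.4438·334000 = 148229 J.
44393 J < 148229 J, so only part of the ice melts and the system sits at 0 °C.
m_melt = 44393 / L_f = 0.1329 kg.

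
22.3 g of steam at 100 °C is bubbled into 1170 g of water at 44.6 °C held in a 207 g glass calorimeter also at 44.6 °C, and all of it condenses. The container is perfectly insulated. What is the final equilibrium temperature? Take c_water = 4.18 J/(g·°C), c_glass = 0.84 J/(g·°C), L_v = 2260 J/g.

T_f ≈ 55.4 °C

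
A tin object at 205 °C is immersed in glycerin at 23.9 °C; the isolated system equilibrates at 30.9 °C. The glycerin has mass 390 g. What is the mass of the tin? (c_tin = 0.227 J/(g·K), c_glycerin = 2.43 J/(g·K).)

m ≈ 168 g

Let T be the final temperature. ΣQ_i = 0:
m·0.227·(30.9 − 205) + 390·2.43·(30.9 − 23.9) = 0
-39.52 m = -6633.9
m = -6633.9/-39.52 ≈ 167.9 g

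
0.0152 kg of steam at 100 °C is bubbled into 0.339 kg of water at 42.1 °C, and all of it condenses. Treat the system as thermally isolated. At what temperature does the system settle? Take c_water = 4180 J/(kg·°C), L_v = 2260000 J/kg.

T_f ≈ 67.8 °C

Net heat exchanged in the isolated system is zero:
condense steam: −0.0152×2260000 = −34352; condensate cools 100→T: 0.0152×4180×(T − 100) = 63.54(T − 100); original water: 1417(T − 42.1)
1480.6 T = 34352 + 6353.6 + 59657 = 100362
T ≈ 67.79 °C (< 100 °C, so full condensation is consistent).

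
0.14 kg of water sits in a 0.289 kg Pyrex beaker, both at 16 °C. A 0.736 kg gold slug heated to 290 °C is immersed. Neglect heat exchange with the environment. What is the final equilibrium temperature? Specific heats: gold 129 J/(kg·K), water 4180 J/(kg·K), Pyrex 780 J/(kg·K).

T_f is the heat-capacity-weighted average of the initial temperatures:
T_f = (94.94*290 + 585.2*16 + 225.42*16) / (94.94 + 585.2 + 225.42)
    = 40504 / 905.56 ≈ 44.73 °C

T_f ≈ 44.7 °C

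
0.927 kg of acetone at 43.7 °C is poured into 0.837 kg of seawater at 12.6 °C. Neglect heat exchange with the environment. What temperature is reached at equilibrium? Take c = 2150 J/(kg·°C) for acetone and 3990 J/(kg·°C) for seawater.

T_f ≈ 24.2 °C

|Q_acetone| = |Q_seawater|:
0.927×2150×(43.7 − T) = 0.837×3990×(T − 12.6)
1993.1(43.7 − T) = 3339.6(T − 12.6)
5332.7 T = 129176  ⇒  T ≈ 24.22 °C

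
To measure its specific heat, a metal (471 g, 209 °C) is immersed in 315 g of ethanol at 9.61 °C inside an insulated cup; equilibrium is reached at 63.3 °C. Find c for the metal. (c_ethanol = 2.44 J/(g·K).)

c ≈ 0.601 J/(g·K)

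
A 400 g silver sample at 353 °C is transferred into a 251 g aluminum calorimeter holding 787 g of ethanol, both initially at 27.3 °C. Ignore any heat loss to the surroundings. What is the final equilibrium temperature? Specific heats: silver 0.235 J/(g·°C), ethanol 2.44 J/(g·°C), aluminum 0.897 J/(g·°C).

T_f ≈ 41.0 °C

T_f = Σ m_i c_i T_i / Σ m_i c_i:
T_f = (94*353 + 1920.3*27.3 + 225.15*27.3) / (94 + 1920.3 + 225.15)
    = 91752 / 2239.4 ≈ 40.97 °C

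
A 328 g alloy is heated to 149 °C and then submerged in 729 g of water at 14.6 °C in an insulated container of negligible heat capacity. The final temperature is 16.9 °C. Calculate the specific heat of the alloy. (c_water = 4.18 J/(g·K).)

c ≈ 0.162 J/(g·K)

Energy conservation, ΣQ = 0:
328·c·(16.9 − 149) + 729·4.18·(16.9 − 14.6) = 0
-43329 c = -7008.6
c = -7008.6/-43329 ≈ 0.1618 J/(g·K)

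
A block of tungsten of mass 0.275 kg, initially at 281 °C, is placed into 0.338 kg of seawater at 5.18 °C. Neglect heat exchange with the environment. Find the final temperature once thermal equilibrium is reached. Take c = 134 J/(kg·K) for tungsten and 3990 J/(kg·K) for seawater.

Let T be the final temperature. ΣQ_i = 0:
0.275×134×(T − 281) + 0.338×3990×(T − 5.18) = 0
36.85(T − 281) + 1348.6(T − 5.18) = 0
(36.85 + 1348.6) T = 36.85×281 + 1348.6×5.18
T = 17341/1385.5 ≈ 12.52 °C

T_f ≈ 12.5 °C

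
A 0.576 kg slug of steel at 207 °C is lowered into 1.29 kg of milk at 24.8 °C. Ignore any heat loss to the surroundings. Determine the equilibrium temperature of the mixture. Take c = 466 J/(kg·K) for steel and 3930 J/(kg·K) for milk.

T_f ≈ 34.0 °C

T_f is the heat-capacity-weighted average of the initial temperatures:
T_f = (268.42·207 + 5069.7·24.8) / (268.42 + 5069.7)
    = 181291 / 5338.1 ≈ 33.96 °C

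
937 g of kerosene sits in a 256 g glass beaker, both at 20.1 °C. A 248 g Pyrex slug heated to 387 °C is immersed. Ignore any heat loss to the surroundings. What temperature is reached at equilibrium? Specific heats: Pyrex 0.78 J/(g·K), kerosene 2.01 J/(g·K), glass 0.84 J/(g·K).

T_f ≈ 51.1 °C

T_f is the heat-capacity-weighted average of the initial temperatures:
T_f = (193.44·387 + 1883.4·20.1 + 215.04·20.1) / (193.44 + 1883.4 + 215.04)
    = 117039 / 2291.8 ≈ 51.07 °C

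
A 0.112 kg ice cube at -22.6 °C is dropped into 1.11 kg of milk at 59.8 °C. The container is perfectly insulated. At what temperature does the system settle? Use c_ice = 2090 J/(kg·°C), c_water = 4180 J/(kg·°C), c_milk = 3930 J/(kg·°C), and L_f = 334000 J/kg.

Let T be the final temperature. ΣQ_i = 0:
ice -22.6→0 °C: 0.112·2090·22.6 = 5290.2; melt ice: 0.112·334000 = 37408; meltwater 0→T: 0.112·4180·T = 468.16 T; milk: 4362.3(T − 59.8)
4830.5 T = 260866 − 42698 = 218167
T ≈ 45.16 °C. Since T > 0 °C, the all-ice-melts assumption holds.

T_f ≈ 45.2 °C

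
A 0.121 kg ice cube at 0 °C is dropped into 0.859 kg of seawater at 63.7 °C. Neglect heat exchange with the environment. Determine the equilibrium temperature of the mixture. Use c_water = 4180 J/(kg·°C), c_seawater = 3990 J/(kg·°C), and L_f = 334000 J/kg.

Energy balance with sensible and latent terms:
fusion: m_ice L_f = 0.121·334000 = 40414; meltwater 0→T: 0.121·4180·T = 505.78 T; seawater: 3427.4(T − 63.7)
3933.2 T = 218326 − 40414 = 177912
T ≈ 45.23 °C (positive, so assuming full melt was valid).

T_f ≈ 45.2 °C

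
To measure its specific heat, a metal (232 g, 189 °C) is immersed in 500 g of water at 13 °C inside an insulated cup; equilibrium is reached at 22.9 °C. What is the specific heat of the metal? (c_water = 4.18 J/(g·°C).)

c ≈ 0.537 J/(g·°C)

m_s c (T_s − T_f) = m_water c_water (T_f − T_0):
232·c·(189 − 22.9) = 500·4.18·(22.9 − 13)
38535 c = 20691  ⇒  c ≈ 0.5369 J/(g·°C)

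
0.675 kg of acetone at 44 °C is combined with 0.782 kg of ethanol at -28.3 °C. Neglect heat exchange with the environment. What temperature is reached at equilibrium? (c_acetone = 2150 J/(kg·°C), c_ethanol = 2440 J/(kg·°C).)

T_f ≈ 2.9 °C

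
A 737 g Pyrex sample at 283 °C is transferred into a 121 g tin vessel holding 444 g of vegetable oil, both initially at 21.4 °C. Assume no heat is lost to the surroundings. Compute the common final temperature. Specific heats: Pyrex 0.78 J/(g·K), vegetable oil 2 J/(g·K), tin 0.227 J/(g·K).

Taking heat into each body as positive, Σ m c ΔT = 0:
737×0.78×(T − 283) + 444×2×(T − 21.4) + 121×0.227×(T − 21.4) = 0
(574.86 + 888 + 27.47) T = 574.86×283 + 888×21.4 + 27.47×21.4
T = 182276 / 1490.3 = 122 °C

T_f ≈ 122.3 °C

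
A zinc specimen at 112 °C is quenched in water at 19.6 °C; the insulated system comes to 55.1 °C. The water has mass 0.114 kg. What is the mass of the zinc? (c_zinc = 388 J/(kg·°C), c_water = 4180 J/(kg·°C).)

Taking heat into each body as positive, Σ m c ΔT = 0:
m×388×(55.1 − 112) + 0.114×4180×(55.1 − 19.6) = 0
-22077 m = -16916
m = -16916/-22077 ≈ 0.7662 kg

m ≈ 0.766 kg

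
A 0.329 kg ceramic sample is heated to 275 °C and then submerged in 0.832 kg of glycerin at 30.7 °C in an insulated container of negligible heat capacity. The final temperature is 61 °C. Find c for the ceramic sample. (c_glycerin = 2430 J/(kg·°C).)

Heat lost by the ceramic sample = heat gained by the glycerin:
0.329·c·(275 − 61) = 0.832·2430·(61 − 30.7)
70.41 c = 61259  ⇒  c ≈ 870.1 J/(kg·°C)

c ≈ 870 J/(kg·°C)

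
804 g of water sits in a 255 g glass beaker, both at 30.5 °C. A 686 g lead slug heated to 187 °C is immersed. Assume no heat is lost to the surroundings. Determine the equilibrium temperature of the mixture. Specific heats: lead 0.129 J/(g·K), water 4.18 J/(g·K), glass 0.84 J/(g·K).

Net heat exchanged in the isolated system is zero:
686×0.129×(T − 187) + 804×4.18×(T − 30.5) + 255×0.84×(T − 30.5) = 0
88.49(T − 187) + 3360.7(T − 30.5) + 214.2(T − 30.5) = 0
3663.4 T = 125583
T = 125583 / 3663.4 = 34.3 °C

T_f ≈ 34.3 °C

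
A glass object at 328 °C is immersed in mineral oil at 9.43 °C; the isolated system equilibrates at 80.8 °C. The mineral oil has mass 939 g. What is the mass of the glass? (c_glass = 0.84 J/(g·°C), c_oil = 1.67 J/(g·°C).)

m ≈ 539 g

Heat lost by the glass = heat gained by the oil:
m·0.84·(328 − 80.8) = 939·1.67·(80.8 − 9.43)
207.65 m = 111917  ⇒  m ≈ 539 g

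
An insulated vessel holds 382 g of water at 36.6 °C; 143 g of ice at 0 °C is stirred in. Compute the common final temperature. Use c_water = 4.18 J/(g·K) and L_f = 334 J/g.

T_f ≈ 4.9 °C

Heat gained plus heat lost sum to zero:
melt ice: 143×334 = 47762
  warm the meltwater: 597.74 T
  water: 1596.8(T − 36.6)
2194.5 T = 58441 − 47762 = 10679
T ≈ 4.87 °C — above 0 °C, consistent with complete melting.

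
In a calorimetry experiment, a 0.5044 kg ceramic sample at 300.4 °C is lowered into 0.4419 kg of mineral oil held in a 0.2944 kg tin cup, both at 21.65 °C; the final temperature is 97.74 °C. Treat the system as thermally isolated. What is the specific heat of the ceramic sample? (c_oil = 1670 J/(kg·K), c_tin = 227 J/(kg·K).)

c ≈ 599 J/(kg·K)

Heat gained plus heat lost sum to zero:
0.5044·c·(97.74 − 300.4) + 0.4419·1670·(97.74 − 21.65) + 0.2944·227·(97.74 − 21.65) = 0
-102.22 c = -61237
c = -61237/-102.22 ≈ 599.1 J/(kg·K)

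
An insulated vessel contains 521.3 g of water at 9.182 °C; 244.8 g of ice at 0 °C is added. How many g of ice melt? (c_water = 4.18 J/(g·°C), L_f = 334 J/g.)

m_melted ≈ 59.9 g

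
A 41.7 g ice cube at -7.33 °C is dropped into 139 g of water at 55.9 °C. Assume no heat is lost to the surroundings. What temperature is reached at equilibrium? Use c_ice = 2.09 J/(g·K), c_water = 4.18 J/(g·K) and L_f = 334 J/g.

T_f ≈ 23.7 °C

Heat gained plus heat lost sum to zero:
ice -7.33→0 °C: 41.7×2.09×7.33 = 638.83; fusion: m_ice L_f = 41.7×334 = 13928; warm the meltwater: 174.31 T; water: 581.02(T − 55.9)
755.33 T = 32479 − 14567 = 17912
T ≈ 23.71 °C (positive, so assuming full melt was valid).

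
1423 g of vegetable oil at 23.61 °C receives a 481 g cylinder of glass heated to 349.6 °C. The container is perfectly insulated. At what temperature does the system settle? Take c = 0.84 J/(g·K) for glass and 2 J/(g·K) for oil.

T_f ≈ 64.1 °C

Heat gained plus heat lost sum to zero:
481*0.84*(T − 349.6) + 1423*2*(T − 23.61) = 0
3250 T = 208446
T = 208446/3250 ≈ 64.14 °C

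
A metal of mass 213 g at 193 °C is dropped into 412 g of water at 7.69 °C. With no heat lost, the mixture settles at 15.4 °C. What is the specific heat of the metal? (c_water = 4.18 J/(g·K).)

m_s c (T_s − T_f) = m_water c_water (T_f − T_0):
213×c×(193 − 15.4) = 412×4.18×(15.4 − 7.69)
37829 c = 13278  ⇒  c ≈ 0.351 J/(g·K)

c ≈ 0.351 J/(g·K)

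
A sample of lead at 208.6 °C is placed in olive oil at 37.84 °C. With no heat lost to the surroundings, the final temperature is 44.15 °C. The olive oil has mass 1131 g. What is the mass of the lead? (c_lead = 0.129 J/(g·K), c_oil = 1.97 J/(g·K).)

m ≈ 663 g

|Q_lead| = |Q_oil|:
m·0.129·(208.6 − 44.15) = 1131·1.97·(44.15 − 37.84)
21.21 m = 14059  ⇒  m ≈ 662.7 g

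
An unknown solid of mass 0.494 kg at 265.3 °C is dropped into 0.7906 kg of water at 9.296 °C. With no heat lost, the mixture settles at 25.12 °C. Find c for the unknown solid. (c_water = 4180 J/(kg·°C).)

m_s c (T_s − T_f) = m_water c_water (T_f − T_0):
0.494×c×(265.3 − 25.12) = 0.7906×4180×(25.12 − 9.296)
118.65 c = 52294  ⇒  c ≈ 440.7 J/(kg·°C)

c ≈ 441 J/(kg·°C)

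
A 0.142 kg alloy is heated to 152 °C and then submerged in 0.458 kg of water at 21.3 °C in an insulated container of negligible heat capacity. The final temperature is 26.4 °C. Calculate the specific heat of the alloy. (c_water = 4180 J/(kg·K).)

c ≈ 547 J/(kg·K)

m_s c (T_s − T_f) = m_water c_water (T_f − T_0):
0.142·c·(152 − 26.4) = 0.458·4180·(26.4 − 21.3)
17.84 c = 9763.6  ⇒  c ≈ 547.4 J/(kg·K)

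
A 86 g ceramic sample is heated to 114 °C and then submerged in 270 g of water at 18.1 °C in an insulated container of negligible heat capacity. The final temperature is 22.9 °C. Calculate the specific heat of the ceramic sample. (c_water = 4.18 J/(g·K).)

Heat lost by the ceramic sample = heat gained by the water:
86×c×(114 − 22.9) = 270×4.18×(22.9 − 18.1)
7834.6 c = 5417.3  ⇒  c ≈ 0.6915 J/(g·K)

c ≈ 0.691 J/(g·K)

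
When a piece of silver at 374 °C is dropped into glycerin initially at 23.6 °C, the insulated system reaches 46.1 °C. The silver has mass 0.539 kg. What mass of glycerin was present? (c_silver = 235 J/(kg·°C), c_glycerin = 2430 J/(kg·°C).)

|Q_silver| = |Q_glycerin|:
0.539·235·(374 − 46.1) = m·2430·(46.1 − 23.6)
54675 m = 41533  ⇒  m ≈ 0.7596 kg

m ≈ 0.76 kg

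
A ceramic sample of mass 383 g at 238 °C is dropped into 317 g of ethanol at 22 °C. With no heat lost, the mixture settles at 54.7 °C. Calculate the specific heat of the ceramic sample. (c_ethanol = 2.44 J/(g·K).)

Net heat exchanged in the isolated system is zero:
383×c×(54.7 − 238) + 317×2.44×(54.7 − 22) = 0
-70204 c = -25293
c = -25293/-70204 ≈ 0.3603 J/(g·K)

c ≈ 0.36 J/(g·K)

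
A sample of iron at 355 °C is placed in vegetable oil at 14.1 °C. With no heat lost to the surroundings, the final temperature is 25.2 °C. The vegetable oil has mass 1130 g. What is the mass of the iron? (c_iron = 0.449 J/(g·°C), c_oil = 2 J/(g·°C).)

|Q_iron| = |Q_oil|:
m×0.449×(355 − 25.2) = 1130×2×(25.2 − 14.1)
148.08 m = 25086  ⇒  m ≈ 169.4 g

m ≈ 169 g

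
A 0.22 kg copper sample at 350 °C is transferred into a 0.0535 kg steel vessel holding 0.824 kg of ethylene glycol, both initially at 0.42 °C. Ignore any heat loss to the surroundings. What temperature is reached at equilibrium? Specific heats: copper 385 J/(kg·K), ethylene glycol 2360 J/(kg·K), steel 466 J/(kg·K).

T_f ≈ 14.8 °C

T_f is the heat-capacity-weighted average of the initial temperatures:
T_f = (84.7×350 + 1944.6×0.42 + 24.93×0.42) / (84.7 + 1944.6 + 24.93)
    = 30472 / 2054.3 ≈ 14.83 °C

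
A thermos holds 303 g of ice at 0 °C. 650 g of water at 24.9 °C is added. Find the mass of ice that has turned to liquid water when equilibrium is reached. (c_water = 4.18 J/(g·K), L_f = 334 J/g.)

Heat available from the water dropping to 0 °C: 650×4.18×24.9 = 67653 J.
Melting all 303 g of ice would need 303×334 = 101202 J.
That's not enough to melt it all — equilibrium is at 0 °C with ice remaining.
Mass melted = 67653/334 ≈ 202.6 g.

m_melted ≈ 203 g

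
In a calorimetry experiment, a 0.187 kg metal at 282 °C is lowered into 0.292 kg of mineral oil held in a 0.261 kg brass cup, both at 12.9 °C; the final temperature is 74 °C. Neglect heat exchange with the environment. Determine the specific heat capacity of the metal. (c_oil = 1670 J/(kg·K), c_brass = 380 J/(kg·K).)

Energy conservation, ΣQ = 0:
0.187×c×(74 − 282) + 0.292×1670×(74 − 12.9) + 0.261×380×(74 − 12.9) = 0
-38.9 c = -35855
c = -35855/-38.9 ≈ 921.8 J/(kg·K)

c ≈ 922 J/(kg·K)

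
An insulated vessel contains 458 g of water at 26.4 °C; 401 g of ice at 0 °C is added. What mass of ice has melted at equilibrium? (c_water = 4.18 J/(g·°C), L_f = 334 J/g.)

m_melted ≈ 151 g

Cooling the water to 0 °C releases 458×4.18×26.4 = 50541 J.
Melting all 401 g of ice would need 401×334 = 133934 J.
Since 50541 < 133934 J, not all the ice melts; equilibrium is at 0 °C.
Mass melted = 50541/334 ≈ 151.3 g.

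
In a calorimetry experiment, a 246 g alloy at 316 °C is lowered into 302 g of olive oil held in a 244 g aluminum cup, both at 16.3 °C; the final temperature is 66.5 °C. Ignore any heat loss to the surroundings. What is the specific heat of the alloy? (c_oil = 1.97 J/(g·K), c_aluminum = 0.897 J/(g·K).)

Setting the total heat transfer to zero:
246·c·(66.5 − 316) + 302·1.97·(66.5 − 16.3) + 244·0.897·(66.5 − 16.3) = 0
-61377 c = -40853
c = -40853/-61377 ≈ 0.6656 J/(g·K)

c ≈ 0.666 J/(g·K)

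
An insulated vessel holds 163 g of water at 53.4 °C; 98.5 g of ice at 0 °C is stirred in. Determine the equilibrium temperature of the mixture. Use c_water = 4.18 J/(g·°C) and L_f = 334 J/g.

Conservation of energy gives ΣQ = 0:
melt ice: 98.5·334 = 32899
  meltwater 0→T: 98.5·4.18·T = 411.73 T
  water: 681.34(T − 53.4)
1093.1 T = 36384 − 32899 = 3484.6
T ≈ 3.19 °C — above 0 °C, consistent with complete melting.

T_f ≈ 3.2 °C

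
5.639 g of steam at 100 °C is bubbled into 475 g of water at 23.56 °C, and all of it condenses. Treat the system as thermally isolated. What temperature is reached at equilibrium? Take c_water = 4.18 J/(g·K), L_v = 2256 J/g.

T_f ≈ 30.8 °C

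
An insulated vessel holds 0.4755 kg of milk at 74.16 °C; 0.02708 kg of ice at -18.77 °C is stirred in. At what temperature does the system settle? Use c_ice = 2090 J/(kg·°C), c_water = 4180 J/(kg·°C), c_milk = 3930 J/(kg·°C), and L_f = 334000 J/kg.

Heat gained plus heat lost sum to zero:
warm ice to 0 °C: 0.02708·2090·(0 − (-18.77)) = 1062.3
  melt ice: 0.02708·334000 = 9044.7
  meltwater 0→T: 0.02708·4180·T = 113.19 T
  milk cools: 0.4755·3930·(T − 74.16) = 1868.7(T − 74.16)
1981.9 T = 138584 − 10107 = 128477
T ≈ 64.82 °C (positive, so assuming full melt was valid).

T_f ≈ 64.8 °C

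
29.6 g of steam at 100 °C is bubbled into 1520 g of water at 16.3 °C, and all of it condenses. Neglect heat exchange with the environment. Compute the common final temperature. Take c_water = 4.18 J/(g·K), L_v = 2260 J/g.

Taking heat into each body as positive, Σ m c ΔT = 0:
condense steam: −29.6·2260 = −66896; condensed water 100 °C→T: 123.73(T − 100); original water: 6353.6(T − 16.3)
6477.3 T = 66896 + 12373 + 103564 = 182832
T ≈ 28.23 °C (< 100 °C, so full condensation is consistent).

T_f ≈ 28.2 °C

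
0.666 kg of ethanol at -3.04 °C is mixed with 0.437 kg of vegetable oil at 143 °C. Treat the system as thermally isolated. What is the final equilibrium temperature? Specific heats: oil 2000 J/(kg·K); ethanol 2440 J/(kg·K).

With ΣQ=0 the equilibrium temperature is the m·c-weighted mean:
T_f = (874×143 + 1625×(-3.04)) / (874 + 1625)
    = 120042 / 2499 ≈ 48.04 °C

T_f ≈ 48.0 °C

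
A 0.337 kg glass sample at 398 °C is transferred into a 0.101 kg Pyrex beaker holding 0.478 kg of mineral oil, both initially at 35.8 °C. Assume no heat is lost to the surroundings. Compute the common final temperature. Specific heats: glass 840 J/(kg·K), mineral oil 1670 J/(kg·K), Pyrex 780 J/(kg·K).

T_f ≈ 124.2 °C

Conservation of energy gives ΣQ = 0:
0.337*840*(T − 398) + 0.478*1670*(T − 35.8) + 0.101*780*(T − 35.8) = 0
(283.08 + 798.26 + 78.78) T = 283.08*398 + 798.26*35.8 + 78.78*35.8
T = 144064 / 1160.1 = 124 °C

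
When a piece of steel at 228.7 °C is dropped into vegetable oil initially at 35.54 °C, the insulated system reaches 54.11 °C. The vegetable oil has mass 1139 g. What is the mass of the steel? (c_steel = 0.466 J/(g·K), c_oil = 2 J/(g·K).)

|Q_steel| = |Q_oil|:
m×0.466×(228.7 − 54.11) = 1139×2×(54.11 − 35.54)
81.36 m = 42302  ⇒  m ≈ 519.9 g

m ≈ 520 g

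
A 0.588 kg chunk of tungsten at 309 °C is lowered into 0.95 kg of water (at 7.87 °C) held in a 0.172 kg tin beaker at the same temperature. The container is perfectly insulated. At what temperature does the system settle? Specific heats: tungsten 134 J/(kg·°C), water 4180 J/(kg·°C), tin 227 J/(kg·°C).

T_f ≈ 13.7 °C

Conservation of energy gives ΣQ = 0:
0.588*134*(T − 309) + 0.95*4180*(T − 7.87) + 0.172*227*(T − 7.87) = 0
4088.8 T = 55906
T = 55906 / 4088.8 = 13.7 °C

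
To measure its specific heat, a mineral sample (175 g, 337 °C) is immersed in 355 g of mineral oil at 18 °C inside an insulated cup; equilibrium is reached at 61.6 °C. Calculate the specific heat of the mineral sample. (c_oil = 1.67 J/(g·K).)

Let T be the final temperature. ΣQ_i = 0:
175·c·(61.6 − 337) + 355·1.67·(61.6 − 18) = 0
-48195 c = -25848
c = -25848/-48195 ≈ 0.5363 J/(g·K)

c ≈ 0.536 J/(g·K)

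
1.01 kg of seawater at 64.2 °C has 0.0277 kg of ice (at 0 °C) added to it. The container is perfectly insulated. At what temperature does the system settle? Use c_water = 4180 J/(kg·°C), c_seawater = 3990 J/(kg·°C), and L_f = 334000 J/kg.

Energy conservation, ΣQ = 0:
melt ice: 0.0277×334000 = 9251.8; warm the meltwater: 115.79 T; seawater: 4029.9(T − 64.2)
4145.7 T = 258720 − 9251.8 = 249468
T ≈ 60.18 °C (positive, so assuming full melt was valid).

T_f ≈ 60.2 °C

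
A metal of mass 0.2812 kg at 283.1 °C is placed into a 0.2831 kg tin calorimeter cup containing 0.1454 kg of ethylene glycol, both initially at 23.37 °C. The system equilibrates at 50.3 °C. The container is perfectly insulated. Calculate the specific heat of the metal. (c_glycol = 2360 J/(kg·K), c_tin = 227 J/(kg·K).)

Setting the total heat transfer to zero:
0.2812×c×(50.3 − 283.1) + 0.1454×2360×(50.3 − 23.37) + 0.2831×227×(50.3 − 23.37) = 0
-65.46 c = -10971
c = -10971/-65.46 ≈ 167.6 J/(kg·K)

c ≈ 168 J/(kg·K)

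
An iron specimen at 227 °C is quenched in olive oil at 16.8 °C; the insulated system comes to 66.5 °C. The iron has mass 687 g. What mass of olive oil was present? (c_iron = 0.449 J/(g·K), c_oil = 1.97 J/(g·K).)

m ≈ 506 g

Let T be the final temperature. ΣQ_i = 0:
687·0.449·(66.5 − 227) + m·1.97·(66.5 − 16.8) = 0
97.91 m = 49508
m = 49508/97.91 ≈ 505.7 g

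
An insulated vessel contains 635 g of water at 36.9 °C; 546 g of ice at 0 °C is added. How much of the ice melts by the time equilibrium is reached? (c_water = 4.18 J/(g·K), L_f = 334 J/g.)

Water can give up m c ΔT = 635·4.18·36.9 = 97944 J before reaching 0 °C.
To melt every bit of ice: 546·334 = 182364 J.
Since 97944 < 182364 J, not all the ice melts; equilibrium is at 0 °C.
m_melted·334 = 97944  ⇒  m_melted ≈ 293.2 g.

m_melted ≈ 293 g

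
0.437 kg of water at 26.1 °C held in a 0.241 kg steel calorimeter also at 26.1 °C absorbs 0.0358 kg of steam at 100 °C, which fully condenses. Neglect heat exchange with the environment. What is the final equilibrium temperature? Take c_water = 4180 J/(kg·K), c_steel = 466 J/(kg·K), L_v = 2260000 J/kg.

Let T be the final temperature. ΣQ_i = 0:
condense steam: −0.0358·2260000 = −80908; condensed water 100 °C→T: 149.64(T − 100); water warms: 0.437·4180·(T − 26.1) = 1826.7(T − 26.1); steel cup: 0.241·466·(T − 26.1) = 112.31(T − 26.1)
2088.6 T = 80908 + 14964 + 50607 = 146479
T ≈ 70.13 °C, under the boiling point, so the assumption holds.

T_f ≈ 70.1 °C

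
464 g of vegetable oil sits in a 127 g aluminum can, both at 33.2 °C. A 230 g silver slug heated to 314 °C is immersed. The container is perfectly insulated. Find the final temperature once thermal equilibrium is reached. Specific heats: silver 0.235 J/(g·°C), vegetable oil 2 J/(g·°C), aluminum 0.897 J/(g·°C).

T_f = Σ m_i c_i T_i / Σ m_i c_i:
T_f = (54.05*314 + 928*33.2 + 113.92*33.2) / (54.05 + 928 + 113.92)
    = 51563 / 1096 ≈ 47.05 °C

T_f ≈ 47.0 °C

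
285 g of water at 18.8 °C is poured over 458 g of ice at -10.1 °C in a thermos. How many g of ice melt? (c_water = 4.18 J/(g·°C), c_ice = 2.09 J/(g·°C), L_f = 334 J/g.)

m_melted ≈ 38.1 g

Cooling the water to 0 °C releases 285·4.18·18.8 = 22396 J.
Of that, 458·2.09·10.1 = 9667.9 J goes to bring the ice to 0 °C, leaving 12729 J.
Melting all 458 g of ice would need 458·334 = 152972 J.
Since 12729 < 152972 J, not all the ice melts; equilibrium is at 0 °C.
m_melted·334 = 12729  ⇒  m_melted ≈ 38.11 g.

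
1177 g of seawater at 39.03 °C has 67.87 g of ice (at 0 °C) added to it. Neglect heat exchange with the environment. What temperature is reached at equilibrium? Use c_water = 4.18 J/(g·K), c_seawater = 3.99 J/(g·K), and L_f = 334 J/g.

Net heat exchanged in the isolated system is zero:
latent heat to melt: 67.87×334 = 22669
  meltwater 0→T: 67.87×4.18×T = 283.7 T
  seawater: 4696.2(T − 39.03)
4979.9 T = 183294 − 22669 = 160625
T ≈ 32.25 °C — above 0 °C, consistent with complete melting.

T_f ≈ 32.3 °C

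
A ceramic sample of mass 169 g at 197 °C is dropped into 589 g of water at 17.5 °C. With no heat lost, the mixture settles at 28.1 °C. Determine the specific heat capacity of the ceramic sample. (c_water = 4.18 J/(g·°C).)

c ≈ 0.914 J/(g·°C)

m_s c (T_s − T_f) = m_water c_water (T_f − T_0):
169×c×(197 − 28.1) = 589×4.18×(28.1 − 17.5)
28544 c = 26097  ⇒  c ≈ 0.9143 J/(g·°C)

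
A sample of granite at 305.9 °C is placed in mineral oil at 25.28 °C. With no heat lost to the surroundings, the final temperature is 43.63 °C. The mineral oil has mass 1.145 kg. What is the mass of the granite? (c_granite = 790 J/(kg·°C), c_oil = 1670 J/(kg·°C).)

m ≈ 0.169 kg

Conservation of energy gives ΣQ = 0:
m×790×(43.63 − 305.9) + 1.145×1670×(43.63 − 25.28) = 0
-207193 m = -35088
m = -35088/-207193 ≈ 0.1693 kg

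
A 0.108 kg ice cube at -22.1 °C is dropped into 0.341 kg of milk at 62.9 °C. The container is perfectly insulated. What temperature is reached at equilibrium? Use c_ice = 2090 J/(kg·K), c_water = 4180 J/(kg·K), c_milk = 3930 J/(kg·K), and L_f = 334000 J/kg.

Sum of m c ΔT and latent-heat terms is zero:
ice -22.1→0 °C: 0.108·2090·22.1 = 4988.4; latent heat to melt: 0.108·334000 = 36072; warm the meltwater: 451.44 T; milk cools: 0.341·3930·(T − 62.9) = 1340.1(T − 62.9)
1791.6 T = 84294 − 41060 = 43234
T ≈ 24.13 °C. Since T > 0 °C, the all-ice-melts assumption holds.

T_f ≈ 24.1 °C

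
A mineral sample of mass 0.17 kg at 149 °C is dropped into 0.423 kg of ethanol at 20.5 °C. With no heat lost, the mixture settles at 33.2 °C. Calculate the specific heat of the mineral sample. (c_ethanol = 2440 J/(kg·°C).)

Heat gained plus heat lost sum to zero:
0.17·c·(33.2 − 149) + 0.423·2440·(33.2 − 20.5) = 0
-19.69 c = -13108
c = -13108/-19.69 ≈ 665.9 J/(kg·°C)

c ≈ 666 J/(kg·°C)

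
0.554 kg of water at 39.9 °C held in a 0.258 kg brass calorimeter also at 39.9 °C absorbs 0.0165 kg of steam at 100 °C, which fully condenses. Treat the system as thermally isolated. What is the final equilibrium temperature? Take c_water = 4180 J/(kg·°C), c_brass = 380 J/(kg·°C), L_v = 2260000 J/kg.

T_f ≈ 56.6 °C

Energy balance with sensible and latent terms:
condense steam: −0.0165·2260000 = −37290; condensate cools 100→T: 0.0165·4180·(T − 100) = 68.97(T − 100); water warms: 0.554·4180·(T − 39.9) = 2315.7(T − 39.9); brass cup: 0.258·380·(T − 39.9) = 98.04(T − 39.9)
2482.7 T = 37290 + 6897 + 96309 = 140496
T ≈ 56.59 °C, under the boiling point, so the assumption holds.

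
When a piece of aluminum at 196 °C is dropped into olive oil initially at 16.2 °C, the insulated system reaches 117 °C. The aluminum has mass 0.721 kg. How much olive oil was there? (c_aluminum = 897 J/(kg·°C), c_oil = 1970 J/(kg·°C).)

m ≈ 0.257 kg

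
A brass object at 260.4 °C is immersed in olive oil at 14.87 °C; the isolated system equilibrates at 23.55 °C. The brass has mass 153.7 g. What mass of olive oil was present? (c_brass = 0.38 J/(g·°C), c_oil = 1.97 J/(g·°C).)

m ≈ 809 g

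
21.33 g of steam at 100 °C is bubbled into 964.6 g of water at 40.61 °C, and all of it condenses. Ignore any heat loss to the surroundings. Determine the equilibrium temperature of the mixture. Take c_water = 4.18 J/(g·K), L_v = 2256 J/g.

T_f ≈ 53.6 °C

Net heat exchanged in the isolated system is zero:
latent heat released on condensation: 21.33·2256 = 48120
  condensed water 100 °C→T: 89.16(T − 100)
  original water: 4032(T − 40.61)
4121.2 T = 48120 + 8915.9 + 163741 = 220777
T ≈ 53.57 °C (< 100 °C, so full condensation is consistent).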